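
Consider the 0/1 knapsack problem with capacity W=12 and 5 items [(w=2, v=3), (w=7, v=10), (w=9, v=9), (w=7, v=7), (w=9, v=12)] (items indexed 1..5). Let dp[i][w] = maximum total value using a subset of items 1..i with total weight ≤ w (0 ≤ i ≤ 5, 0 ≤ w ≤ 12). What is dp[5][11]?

15

i\w   0   1   2   3   4   5   6   7   8   9  10  11  12
  0   0   0   0   0   0   0   0   0   0   0   0   0   0
  1   0   0   3   3   3   3   3   3   3   3   3   3   3
  2   0   0   3   3   3   3   3  10  10  13  13  13  13
  3   0   0   3   3   3   3   3  10  10  13  13  13  13
  4   0   0   3   3   3   3   3  10  10  13  13  13  13
  5   0   0   3   3   3   3   3  10  10  13  13  15  15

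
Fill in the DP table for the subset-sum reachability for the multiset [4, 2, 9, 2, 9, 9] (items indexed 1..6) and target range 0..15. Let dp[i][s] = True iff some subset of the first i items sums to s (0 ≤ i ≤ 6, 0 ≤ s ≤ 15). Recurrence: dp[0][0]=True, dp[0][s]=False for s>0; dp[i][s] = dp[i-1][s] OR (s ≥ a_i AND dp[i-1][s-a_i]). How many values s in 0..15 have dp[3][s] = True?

8

i\s   0   1   2   3   4   5   6   7   8   9  10  11  12  13  14  15
  0   T   F   F   F   F   F   F   F   F   F   F   F   F   F   F   F
  1   T   F   F   F   T   F   F   F   F   F   F   F   F   F   F   F
  2   T   F   T   F   T   F   T   F   F   F   F   F   F   F   F   F
  3   T   F   T   F   T   F   T   F   F   T   F   T   F   T   F   T
  4   T   F   T   F   T   F   T   F   T   T   F   T   F   T   F   T
  5   T   F   T   F   T   F   T   F   T   T   F   T   F   T   F   T
  6   T   F   T   F   T   F   T   F   T   T   F   T   F   T   F   T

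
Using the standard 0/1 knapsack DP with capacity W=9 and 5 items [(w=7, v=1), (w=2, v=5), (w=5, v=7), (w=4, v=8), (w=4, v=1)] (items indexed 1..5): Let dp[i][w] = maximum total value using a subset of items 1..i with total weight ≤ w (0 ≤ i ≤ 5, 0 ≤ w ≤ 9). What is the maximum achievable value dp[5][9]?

15

i\w   0   1   2   3   4   5   6   7   8   9
  0   0   0   0   0   0   0   0   0   0   0
  1   0   0   0   0   0   0   0   1   1   1
  2   0   0   5   5   5   5   5   5   5   6
  3   0   0   5   5   5   7   7  12  12  12
  4   0   0   5   5   8   8  13  13  13  15
  5   0   0   5   5   8   8  13  13  13  15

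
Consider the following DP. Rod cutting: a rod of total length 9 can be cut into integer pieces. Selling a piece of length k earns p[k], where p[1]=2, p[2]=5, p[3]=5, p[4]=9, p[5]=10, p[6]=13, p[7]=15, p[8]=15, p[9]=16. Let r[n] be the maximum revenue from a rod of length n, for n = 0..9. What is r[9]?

   n    0    1    2    3    4    5    6    7    8    9
r[n]    0    2    5    7   10   12   15   17   20   22

22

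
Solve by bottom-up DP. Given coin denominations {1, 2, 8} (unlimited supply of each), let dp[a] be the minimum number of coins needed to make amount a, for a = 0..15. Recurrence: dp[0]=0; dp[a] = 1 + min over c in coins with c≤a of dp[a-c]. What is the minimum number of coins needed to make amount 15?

 a  0  1  2  3  4  5  6  7  8  9 10 11 12 13 14 15
dp  0  1  1  2  2  3  3  4  1  2  2  3  3  4  4  5

5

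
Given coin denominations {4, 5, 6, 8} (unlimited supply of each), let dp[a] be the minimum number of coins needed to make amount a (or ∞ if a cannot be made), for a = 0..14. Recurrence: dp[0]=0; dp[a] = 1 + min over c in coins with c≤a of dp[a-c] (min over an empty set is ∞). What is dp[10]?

2

 a  0  1  2  3  4  5  6  7  8  9 10 11 12 13 14
dp  0  -  -  -  1  1  1  -  1  2  2  2  2  2  2
(- denotes ∞ / unreachable)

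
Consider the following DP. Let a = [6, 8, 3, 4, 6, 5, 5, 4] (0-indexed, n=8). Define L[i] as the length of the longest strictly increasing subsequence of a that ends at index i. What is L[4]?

   i    0    1    2    3    4    5    6    7
a[i]    6    8    3    4    6    5    5    4
L[i]    1    2    1    2    3    3    3    2

3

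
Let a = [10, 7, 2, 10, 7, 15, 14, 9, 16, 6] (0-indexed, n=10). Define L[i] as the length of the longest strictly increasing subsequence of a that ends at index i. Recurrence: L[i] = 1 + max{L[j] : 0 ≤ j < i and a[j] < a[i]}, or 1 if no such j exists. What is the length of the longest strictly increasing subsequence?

4

   i    0    1    2    3    4    5    6    7    8    9
a[i]   10    7    2   10    7   15   14    9   16    6
L[i]    1    1    1    2    2    3    3    3    4    2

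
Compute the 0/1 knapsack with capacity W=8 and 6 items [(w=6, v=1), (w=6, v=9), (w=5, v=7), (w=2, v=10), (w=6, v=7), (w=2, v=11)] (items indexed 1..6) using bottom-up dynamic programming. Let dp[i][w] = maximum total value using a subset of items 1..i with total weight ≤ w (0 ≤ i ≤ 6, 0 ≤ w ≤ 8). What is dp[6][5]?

i\w   0   1   2   3   4   5   6   7   8
  0   0   0   0   0   0   0   0   0   0
  1   0   0   0   0   0   0   1   1   1
  2   0   0   0   0   0   0   9   9   9
  3   0   0   0   0   0   7   9   9   9
  4   0   0  10  10  10  10  10  17  19
  5   0   0  10  10  10  10  10  17  19
  6   0   0  11  11  21  21  21  21  21

21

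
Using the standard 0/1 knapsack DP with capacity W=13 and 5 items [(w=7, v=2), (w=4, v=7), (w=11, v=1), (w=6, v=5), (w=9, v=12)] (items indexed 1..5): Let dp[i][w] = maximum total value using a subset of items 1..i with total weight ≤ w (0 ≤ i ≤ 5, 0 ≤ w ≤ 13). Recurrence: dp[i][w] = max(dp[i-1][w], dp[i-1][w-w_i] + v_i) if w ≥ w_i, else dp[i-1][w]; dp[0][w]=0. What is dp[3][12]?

9

i\w   0   1   2   3   4   5   6   7   8   9  10  11  12  13
  0   0   0   0   0   0   0   0   0   0   0   0   0   0   0
  1   0   0   0   0   0   0   0   2   2   2   2   2   2   2
  2   0   0   0   0   7   7   7   7   7   7   7   9   9   9
  3   0   0   0   0   7   7   7   7   7   7   7   9   9   9
  4   0   0   0   0   7   7   7   7   7   7  12  12  12  12
  5   0   0   0   0   7   7   7   7   7  12  12  12  12  19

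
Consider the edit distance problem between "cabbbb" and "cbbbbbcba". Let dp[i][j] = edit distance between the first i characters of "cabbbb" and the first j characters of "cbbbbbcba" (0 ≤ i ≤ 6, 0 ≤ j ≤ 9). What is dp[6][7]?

2

   ''  c  b  b  b  b  b  c  b  a
''  0  1  2  3  4  5  6  7  8  9
 c  1  0  1  2  3  4  5  6  7  8
 a  2  1  1  2  3  4  5  6  7  7
 b  3  2  1  1  2  3  4  5  6  7
 b  4  3  2  1  1  2  3  4  5  6
 b  5  4  3  2  1  1  2  3  4  5
 b  6  5  4  3  2  1  1  2  3  4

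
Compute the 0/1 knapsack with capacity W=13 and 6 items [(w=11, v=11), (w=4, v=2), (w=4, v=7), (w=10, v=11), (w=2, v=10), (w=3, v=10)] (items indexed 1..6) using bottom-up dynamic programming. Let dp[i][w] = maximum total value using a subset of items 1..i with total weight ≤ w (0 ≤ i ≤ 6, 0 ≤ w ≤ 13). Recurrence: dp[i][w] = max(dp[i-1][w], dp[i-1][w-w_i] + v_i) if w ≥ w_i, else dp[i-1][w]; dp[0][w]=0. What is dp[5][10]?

i\w   0   1   2   3   4   5   6   7   8   9  10  11  12  13
  0   0   0   0   0   0   0   0   0   0   0   0   0   0   0
  1   0   0   0   0   0   0   0   0   0   0   0  11  11  11
  2   0   0   0   0   2   2   2   2   2   2   2  11  11  11
  3   0   0   0   0   7   7   7   7   9   9   9  11  11  11
  4   0   0   0   0   7   7   7   7   9   9  11  11  11  11
  5   0   0  10  10  10  10  17  17  17  17  19  19  21  21
  6   0   0  10  10  10  20  20  20  20  27  27  27  27  29

19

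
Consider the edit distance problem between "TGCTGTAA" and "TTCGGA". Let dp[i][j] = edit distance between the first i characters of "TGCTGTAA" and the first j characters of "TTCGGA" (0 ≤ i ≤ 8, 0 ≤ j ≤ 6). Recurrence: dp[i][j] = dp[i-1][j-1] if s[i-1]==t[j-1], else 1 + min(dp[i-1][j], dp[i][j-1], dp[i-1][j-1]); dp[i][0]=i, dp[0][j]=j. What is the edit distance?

4

   ''  T  T  C  G  G  A
''  0  1  2  3  4  5  6
 T  1  0  1  2  3  4  5
 G  2  1  1  2  2  3  4
 C  3  2  2  1  2  3  4
 T  4  3  2  2  2  3  4
 G  5  4  3  3  2  2  3
 T  6  5  4  4  3  3  3
 A  7  6  5  5  4  4  3
 A  8  7  6  6  5  5  4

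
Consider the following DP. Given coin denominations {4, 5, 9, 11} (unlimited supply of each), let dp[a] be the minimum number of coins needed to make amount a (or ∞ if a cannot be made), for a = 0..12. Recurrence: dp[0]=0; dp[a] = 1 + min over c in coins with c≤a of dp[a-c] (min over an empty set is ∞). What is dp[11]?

1

 a  0  1  2  3  4  5  6  7  8  9 10 11 12
dp  0  -  -  -  1  1  -  -  2  1  2  1  3
(- denotes ∞ / unreachable)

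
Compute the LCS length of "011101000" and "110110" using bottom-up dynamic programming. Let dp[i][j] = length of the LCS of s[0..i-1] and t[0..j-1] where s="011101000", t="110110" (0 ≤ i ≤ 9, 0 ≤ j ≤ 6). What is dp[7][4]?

4

   ''  1  1  0  1  1  0
''  0  0  0  0  0  0  0
 0  0  0  0  1  1  1  1
 1  0  1  1  1  2  2  2
 1  0  1  2  2  2  3  3
 1  0  1  2  2  3  3  3
 0  0  1  2  3  3  3  4
 1  0  1  2  3  4  4  4
 0  0  1  2  3  4  4  5
 0  0  1  2  3  4  4  5
 0  0  1  2  3  4  4  5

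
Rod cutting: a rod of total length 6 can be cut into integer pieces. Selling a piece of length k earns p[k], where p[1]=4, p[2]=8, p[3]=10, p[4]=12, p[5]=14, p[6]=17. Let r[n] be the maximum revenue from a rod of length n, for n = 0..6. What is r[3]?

12

   n    0    1    2    3    4    5    6
r[n]    0    4    8   12   16   20   24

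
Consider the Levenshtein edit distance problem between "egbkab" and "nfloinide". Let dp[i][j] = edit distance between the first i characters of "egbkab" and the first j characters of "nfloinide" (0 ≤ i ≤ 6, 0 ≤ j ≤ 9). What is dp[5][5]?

   ''  n  f  l  o  i  n  i  d  e
''  0  1  2  3  4  5  6  7  8  9
 e  1  1  2  3  4  5  6  7  8  8
 g  2  2  2  3  4  5  6  7  8  9
 b  3  3  3  3  4  5  6  7  8  9
 k  4  4  4  4  4  5  6  7  8  9
 a  5  5  5  5  5  5  6  7  8  9
 b  6  6  6  6  6  6  6  7  8  9

5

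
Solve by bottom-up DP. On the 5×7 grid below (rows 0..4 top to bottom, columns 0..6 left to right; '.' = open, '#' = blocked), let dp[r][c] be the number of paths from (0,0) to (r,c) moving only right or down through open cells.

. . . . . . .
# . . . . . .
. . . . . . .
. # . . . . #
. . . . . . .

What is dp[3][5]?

34

r\c   0   1   2   3   4   5   6
  0   1   1   1   1   1   1   1
  1   0   1   2   3   4   5   6
  2   0   1   3   6  10  15  21
  3   0   0   3   9  19  34   0
  4   0   0   3  12  31  65  65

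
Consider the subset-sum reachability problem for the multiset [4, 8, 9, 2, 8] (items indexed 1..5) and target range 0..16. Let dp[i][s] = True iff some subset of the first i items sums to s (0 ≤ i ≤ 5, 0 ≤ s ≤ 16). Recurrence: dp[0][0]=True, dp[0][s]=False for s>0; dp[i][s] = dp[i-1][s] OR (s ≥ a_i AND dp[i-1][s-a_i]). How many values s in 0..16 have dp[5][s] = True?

13

i\s   0   1   2   3   4   5   6   7   8   9  10  11  12  13  14  15  16
  0   T   F   F   F   F   F   F   F   F   F   F   F   F   F   F   F   F
  1   T   F   F   F   T   F   F   F   F   F   F   F   F   F   F   F   F
  2   T   F   F   F   T   F   F   F   T   F   F   F   T   F   F   F   F
  3   T   F   F   F   T   F   F   F   T   T   F   F   T   T   F   F   F
  4   T   F   T   F   T   F   T   F   T   T   T   T   T   T   T   T   F
  5   T   F   T   F   T   F   T   F   T   T   T   T   T   T   T   T   T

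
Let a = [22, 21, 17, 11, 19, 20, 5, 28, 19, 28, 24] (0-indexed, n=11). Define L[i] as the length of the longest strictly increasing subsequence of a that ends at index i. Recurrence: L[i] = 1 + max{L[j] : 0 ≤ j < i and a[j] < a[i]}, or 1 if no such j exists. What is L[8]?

2

   i    0    1    2    3    4    5    6    7    8    9   10
a[i]   22   21   17   11   19   20    5   28   19   28   24
L[i]    1    1    1    1    2    3    1    4    2    4    4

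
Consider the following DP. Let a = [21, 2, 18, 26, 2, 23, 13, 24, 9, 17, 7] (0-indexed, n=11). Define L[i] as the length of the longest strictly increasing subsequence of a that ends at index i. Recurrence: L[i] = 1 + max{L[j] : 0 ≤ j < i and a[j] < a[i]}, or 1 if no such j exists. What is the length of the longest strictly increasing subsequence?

4

   i    0    1    2    3    4    5    6    7    8    9   10
a[i]   21    2   18   26    2   23   13   24    9   17    7
L[i]    1    1    2    3    1    3    2    4    2    3    2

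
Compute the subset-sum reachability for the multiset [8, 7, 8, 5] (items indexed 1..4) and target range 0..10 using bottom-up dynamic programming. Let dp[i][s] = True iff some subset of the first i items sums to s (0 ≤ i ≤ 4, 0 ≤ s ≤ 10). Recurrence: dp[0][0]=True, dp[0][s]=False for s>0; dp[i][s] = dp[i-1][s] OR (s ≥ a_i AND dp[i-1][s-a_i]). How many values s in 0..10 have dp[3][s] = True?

3

i\s   0   1   2   3   4   5   6   7   8   9  10
  0   T   F   F   F   F   F   F   F   F   F   F
  1   T   F   F   F   F   F   F   F   T   F   F
  2   T   F   F   F   F   F   F   T   T   F   F
  3   T   F   F   F   F   F   F   T   T   F   F
  4   T   F   F   F   F   T   F   T   T   F   F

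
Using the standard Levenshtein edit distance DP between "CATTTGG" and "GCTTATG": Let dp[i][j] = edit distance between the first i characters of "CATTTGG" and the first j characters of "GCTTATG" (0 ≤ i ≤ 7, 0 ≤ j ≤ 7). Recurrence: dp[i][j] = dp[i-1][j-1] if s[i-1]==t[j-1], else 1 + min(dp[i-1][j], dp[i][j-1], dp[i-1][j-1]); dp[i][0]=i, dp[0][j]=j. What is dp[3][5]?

   ''  G  C  T  T  A  T  G
''  0  1  2  3  4  5  6  7
 C  1  1  1  2  3  4  5  6
 A  2  2  2  2  3  3  4  5
 T  3  3  3  2  2  3  3  4
 T  4  4  4  3  2  3  3  4
 T  5  5  5  4  3  3  3  4
 G  6  5  6  5  4  4  4  3
 G  7  6  6  6  5  5  5  4

3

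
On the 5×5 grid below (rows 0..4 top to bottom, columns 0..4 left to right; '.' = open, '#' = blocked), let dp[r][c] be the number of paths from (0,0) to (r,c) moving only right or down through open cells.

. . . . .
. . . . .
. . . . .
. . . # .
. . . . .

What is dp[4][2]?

r\c   0   1   2   3   4
  0   1   1   1   1   1
  1   1   2   3   4   5
  2   1   3   6  10  15
  3   1   4  10   0  15
  4   1   5  15  15  30

15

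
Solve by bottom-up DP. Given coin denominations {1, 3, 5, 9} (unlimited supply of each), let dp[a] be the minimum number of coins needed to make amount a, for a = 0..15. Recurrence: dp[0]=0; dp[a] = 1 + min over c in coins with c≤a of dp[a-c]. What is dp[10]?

 a  0  1  2  3  4  5  6  7  8  9 10 11 12 13 14 15
dp  0  1  2  1  2  1  2  3  2  1  2  3  2  3  2  3

2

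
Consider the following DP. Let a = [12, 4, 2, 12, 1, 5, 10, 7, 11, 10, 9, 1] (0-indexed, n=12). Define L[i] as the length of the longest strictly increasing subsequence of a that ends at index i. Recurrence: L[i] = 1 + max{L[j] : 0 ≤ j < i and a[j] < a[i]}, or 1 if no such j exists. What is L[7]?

3

   i    0    1    2    3    4    5    6    7    8    9   10   11
a[i]   12    4    2   12    1    5   10    7   11   10    9    1
L[i]    1    1    1    2    1    2    3    3    4    4    4    1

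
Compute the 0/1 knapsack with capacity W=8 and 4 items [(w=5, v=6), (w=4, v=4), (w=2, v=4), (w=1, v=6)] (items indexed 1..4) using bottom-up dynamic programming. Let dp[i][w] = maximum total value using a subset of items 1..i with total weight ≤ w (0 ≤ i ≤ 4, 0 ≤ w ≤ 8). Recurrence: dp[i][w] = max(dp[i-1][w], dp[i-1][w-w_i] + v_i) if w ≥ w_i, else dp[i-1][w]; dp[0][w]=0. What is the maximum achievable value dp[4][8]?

16

i\w   0   1   2   3   4   5   6   7   8
  0   0   0   0   0   0   0   0   0   0
  1   0   0   0   0   0   6   6   6   6
  2   0   0   0   0   4   6   6   6   6
  3   0   0   4   4   4   6   8  10  10
  4   0   6   6  10  10  10  12  14  16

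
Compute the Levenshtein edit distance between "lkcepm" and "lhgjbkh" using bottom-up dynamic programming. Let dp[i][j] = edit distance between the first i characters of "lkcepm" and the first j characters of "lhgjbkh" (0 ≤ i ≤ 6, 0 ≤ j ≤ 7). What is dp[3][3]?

2

   ''  l  h  g  j  b  k  h
''  0  1  2  3  4  5  6  7
 l  1  0  1  2  3  4  5  6
 k  2  1  1  2  3  4  4  5
 c  3  2  2  2  3  4  5  5
 e  4  3  3  3  3  4  5  6
 p  5  4  4  4  4  4  5  6
 m  6  5  5  5  5  5  5  6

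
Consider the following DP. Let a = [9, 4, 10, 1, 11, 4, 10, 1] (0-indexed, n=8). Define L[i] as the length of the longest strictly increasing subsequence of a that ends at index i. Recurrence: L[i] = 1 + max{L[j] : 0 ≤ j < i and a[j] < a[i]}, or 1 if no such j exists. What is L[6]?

3

   i    0    1    2    3    4    5    6    7
a[i]    9    4   10    1   11    4   10    1
L[i]    1    1    2    1    3    2    3    1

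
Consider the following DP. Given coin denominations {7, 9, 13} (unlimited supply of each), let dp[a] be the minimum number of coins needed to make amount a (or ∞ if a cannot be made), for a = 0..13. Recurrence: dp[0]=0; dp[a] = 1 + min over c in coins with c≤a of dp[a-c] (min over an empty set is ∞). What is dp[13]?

1

 a  0  1  2  3  4  5  6  7  8  9 10 11 12 13
dp  0  -  -  -  -  -  -  1  -  1  -  -  -  1
(- denotes ∞ / unreachable)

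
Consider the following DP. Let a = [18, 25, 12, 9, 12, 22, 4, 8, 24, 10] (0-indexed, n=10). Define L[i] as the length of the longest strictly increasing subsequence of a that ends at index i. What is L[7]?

   i    0    1    2    3    4    5    6    7    8    9
a[i]   18   25   12    9   12   22    4    8   24   10
L[i]    1    2    1    1    2    3    1    2    4    3

2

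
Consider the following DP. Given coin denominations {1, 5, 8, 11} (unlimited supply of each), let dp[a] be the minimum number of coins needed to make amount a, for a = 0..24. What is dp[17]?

 a  0  1  2  3  4  5  6  7  8  9 10 11 12 13 14 15 16 17 18 19 20 21 22 23 24
dp  0  1  2  3  4  1  2  3  1  2  2  1  2  2  3  3  2  3  3  2  3  3  2  3  3

3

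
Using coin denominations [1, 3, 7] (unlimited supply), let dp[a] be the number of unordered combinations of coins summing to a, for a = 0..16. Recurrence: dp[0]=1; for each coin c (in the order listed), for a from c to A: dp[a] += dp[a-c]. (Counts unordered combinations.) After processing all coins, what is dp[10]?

after  coin     0     1     2     3     4     5     6     7     8     9    10    11    12    13    14    15    16
          1     1     1     1     1     1     1     1     1     1     1     1     1     1     1     1     1     1
          3     1     1     1     2     2     2     3     3     3     4     4     4     5     5     5     6     6
          7     1     1     1     2     2     2     3     4     4     5     6     6     7     8     9    10    11

6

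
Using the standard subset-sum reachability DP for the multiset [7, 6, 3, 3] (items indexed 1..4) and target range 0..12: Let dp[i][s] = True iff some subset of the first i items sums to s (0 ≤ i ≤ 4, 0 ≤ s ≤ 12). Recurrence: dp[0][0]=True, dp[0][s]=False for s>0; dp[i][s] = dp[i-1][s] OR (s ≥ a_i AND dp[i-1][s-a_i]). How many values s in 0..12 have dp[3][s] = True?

6

i\s   0   1   2   3   4   5   6   7   8   9  10  11  12
  0   T   F   F   F   F   F   F   F   F   F   F   F   F
  1   T   F   F   F   F   F   F   T   F   F   F   F   F
  2   T   F   F   F   F   F   T   T   F   F   F   F   F
  3   T   F   F   T   F   F   T   T   F   T   T   F   F
  4   T   F   F   T   F   F   T   T   F   T   T   F   T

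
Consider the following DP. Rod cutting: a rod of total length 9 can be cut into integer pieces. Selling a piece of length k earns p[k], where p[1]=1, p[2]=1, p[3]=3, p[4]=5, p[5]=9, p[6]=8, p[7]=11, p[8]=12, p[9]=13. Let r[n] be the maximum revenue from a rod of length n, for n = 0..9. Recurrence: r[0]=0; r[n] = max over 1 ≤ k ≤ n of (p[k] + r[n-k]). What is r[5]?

9

   n    0    1    2    3    4    5    6    7    8    9
r[n]    0    1    2    3    5    9   10   11   12   14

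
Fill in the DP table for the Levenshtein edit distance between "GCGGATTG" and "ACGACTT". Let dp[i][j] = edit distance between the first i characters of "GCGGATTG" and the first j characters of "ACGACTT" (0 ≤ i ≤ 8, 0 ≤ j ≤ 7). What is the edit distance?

   ''  A  C  G  A  C  T  T
''  0  1  2  3  4  5  6  7
 G  1  1  2  2  3  4  5  6
 C  2  2  1  2  3  3  4  5
 G  3  3  2  1  2  3  4  5
 G  4  4  3  2  2  3  4  5
 A  5  4  4  3  2  3  4  5
 T  6  5  5  4  3  3  3  4
 T  7  6  6  5  4  4  3  3
 G  8  7  7  6  5  5  4  4

4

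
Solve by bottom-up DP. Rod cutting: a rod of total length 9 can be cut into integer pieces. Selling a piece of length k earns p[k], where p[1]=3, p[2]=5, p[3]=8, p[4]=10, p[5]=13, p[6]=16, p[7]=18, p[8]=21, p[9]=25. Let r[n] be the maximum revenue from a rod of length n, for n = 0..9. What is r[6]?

18

   n    0    1    2    3    4    5    6    7    8    9
r[n]    0    3    6    9   12   15   18   21   24   27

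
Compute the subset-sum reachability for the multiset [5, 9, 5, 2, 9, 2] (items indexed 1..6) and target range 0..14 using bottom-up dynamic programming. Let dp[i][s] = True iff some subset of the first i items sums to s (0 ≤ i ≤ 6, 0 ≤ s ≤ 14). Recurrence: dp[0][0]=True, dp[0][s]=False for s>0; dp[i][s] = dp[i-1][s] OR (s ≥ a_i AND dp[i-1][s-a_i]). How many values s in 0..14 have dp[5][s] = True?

i\s   0   1   2   3   4   5   6   7   8   9  10  11  12  13  14
  0   T   F   F   F   F   F   F   F   F   F   F   F   F   F   F
  1   T   F   F   F   F   T   F   F   F   F   F   F   F   F   F
  2   T   F   F   F   F   T   F   F   F   T   F   F   F   F   T
  3   T   F   F   F   F   T   F   F   F   T   T   F   F   F   T
  4   T   F   T   F   F   T   F   T   F   T   T   T   T   F   T
  5   T   F   T   F   F   T   F   T   F   T   T   T   T   F   T
  6   T   F   T   F   T   T   F   T   F   T   T   T   T   T   T

9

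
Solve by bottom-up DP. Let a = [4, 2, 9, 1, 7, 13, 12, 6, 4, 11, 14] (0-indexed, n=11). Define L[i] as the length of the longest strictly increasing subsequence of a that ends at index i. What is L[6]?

3

   i    0    1    2    3    4    5    6    7    8    9   10
a[i]    4    2    9    1    7   13   12    6    4   11   14
L[i]    1    1    2    1    2    3    3    2    2    3    4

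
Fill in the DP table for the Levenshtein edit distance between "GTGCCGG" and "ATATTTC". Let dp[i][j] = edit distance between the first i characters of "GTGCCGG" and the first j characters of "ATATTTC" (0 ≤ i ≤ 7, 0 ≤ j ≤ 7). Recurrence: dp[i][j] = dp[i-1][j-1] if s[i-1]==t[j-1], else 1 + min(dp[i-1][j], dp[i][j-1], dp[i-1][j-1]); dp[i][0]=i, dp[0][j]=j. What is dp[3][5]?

   ''  A  T  A  T  T  T  C
''  0  1  2  3  4  5  6  7
 G  1  1  2  3  4  5  6  7
 T  2  2  1  2  3  4  5  6
 G  3  3  2  2  3  4  5  6
 C  4  4  3  3  3  4  5  5
 C  5  5  4  4  4  4  5  5
 G  6  6  5  5  5  5  5  6
 G  7  7  6  6  6  6  6  6

4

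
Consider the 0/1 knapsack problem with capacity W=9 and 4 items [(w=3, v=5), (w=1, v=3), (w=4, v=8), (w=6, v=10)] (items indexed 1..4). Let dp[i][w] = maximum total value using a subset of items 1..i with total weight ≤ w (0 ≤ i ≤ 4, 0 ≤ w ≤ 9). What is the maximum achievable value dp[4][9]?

i\w   0   1   2   3   4   5   6   7   8   9
  0   0   0   0   0   0   0   0   0   0   0
  1   0   0   0   5   5   5   5   5   5   5
  2   0   3   3   5   8   8   8   8   8   8
  3   0   3   3   5   8  11  11  13  16  16
  4   0   3   3   5   8  11  11  13  16  16

16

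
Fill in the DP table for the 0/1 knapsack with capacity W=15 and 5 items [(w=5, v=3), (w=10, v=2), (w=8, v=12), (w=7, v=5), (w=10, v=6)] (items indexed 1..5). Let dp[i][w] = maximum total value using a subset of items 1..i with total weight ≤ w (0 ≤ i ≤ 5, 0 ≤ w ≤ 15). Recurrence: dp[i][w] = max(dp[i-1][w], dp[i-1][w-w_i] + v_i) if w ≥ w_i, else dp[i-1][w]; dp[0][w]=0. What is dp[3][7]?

i\w   0   1   2   3   4   5   6   7   8   9  10  11  12  13  14  15
  0   0   0   0   0   0   0   0   0   0   0   0   0   0   0   0   0
  1   0   0   0   0   0   3   3   3   3   3   3   3   3   3   3   3
  2   0   0   0   0   0   3   3   3   3   3   3   3   3   3   3   5
  3   0   0   0   0   0   3   3   3  12  12  12  12  12  15  15  15
  4   0   0   0   0   0   3   3   5  12  12  12  12  12  15  15  17
  5   0   0   0   0   0   3   3   5  12  12  12  12  12  15  15  17

3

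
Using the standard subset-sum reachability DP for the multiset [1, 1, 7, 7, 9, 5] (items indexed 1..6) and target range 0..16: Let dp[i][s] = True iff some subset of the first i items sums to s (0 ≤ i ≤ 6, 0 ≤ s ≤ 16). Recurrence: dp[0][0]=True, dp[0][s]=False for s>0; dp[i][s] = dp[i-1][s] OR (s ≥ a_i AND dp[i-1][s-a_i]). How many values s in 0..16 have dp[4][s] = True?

9

i\s   0   1   2   3   4   5   6   7   8   9  10  11  12  13  14  15  16
  0   T   F   F   F   F   F   F   F   F   F   F   F   F   F   F   F   F
  1   T   T   F   F   F   F   F   F   F   F   F   F   F   F   F   F   F
  2   T   T   T   F   F   F   F   F   F   F   F   F   F   F   F   F   F
  3   T   T   T   F   F   F   F   T   T   T   F   F   F   F   F   F   F
  4   T   T   T   F   F   F   F   T   T   T   F   F   F   F   T   T   T
  5   T   T   T   F   F   F   F   T   T   T   T   T   F   F   T   T   T
  6   T   T   T   F   F   T   T   T   T   T   T   T   T   T   T   T   T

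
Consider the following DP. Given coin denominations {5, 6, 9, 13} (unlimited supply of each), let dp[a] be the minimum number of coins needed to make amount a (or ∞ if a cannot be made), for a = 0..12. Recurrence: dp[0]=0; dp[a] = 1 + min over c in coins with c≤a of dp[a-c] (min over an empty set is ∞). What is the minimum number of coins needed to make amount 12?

2

 a  0  1  2  3  4  5  6  7  8  9 10 11 12
dp  0  -  -  -  -  1  1  -  -  1  2  2  2
(- denotes ∞ / unreachable)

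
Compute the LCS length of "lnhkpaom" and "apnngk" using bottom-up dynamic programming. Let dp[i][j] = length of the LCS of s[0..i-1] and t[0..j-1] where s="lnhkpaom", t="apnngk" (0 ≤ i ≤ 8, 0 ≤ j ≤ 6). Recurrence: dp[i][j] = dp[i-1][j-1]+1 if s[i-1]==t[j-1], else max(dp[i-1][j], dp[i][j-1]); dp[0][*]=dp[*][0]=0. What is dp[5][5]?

   ''  a  p  n  n  g  k
''  0  0  0  0  0  0  0
 l  0  0  0  0  0  0  0
 n  0  0  0  1  1  1  1
 h  0  0  0  1  1  1  1
 k  0  0  0  1  1  1  2
 p  0  0  1  1  1  1  2
 a  0  1  1  1  1  1  2
 o  0  1  1  1  1  1  2
 m  0  1  1  1  1  1  2

1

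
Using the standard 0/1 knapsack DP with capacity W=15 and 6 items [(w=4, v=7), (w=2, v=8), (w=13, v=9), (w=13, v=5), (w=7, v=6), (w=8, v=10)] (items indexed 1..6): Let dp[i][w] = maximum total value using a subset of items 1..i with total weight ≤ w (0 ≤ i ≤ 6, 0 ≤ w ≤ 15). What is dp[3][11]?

15

i\w   0   1   2   3   4   5   6   7   8   9  10  11  12  13  14  15
  0   0   0   0   0   0   0   0   0   0   0   0   0   0   0   0   0
  1   0   0   0   0   7   7   7   7   7   7   7   7   7   7   7   7
  2   0   0   8   8   8   8  15  15  15  15  15  15  15  15  15  15
  3   0   0   8   8   8   8  15  15  15  15  15  15  15  15  15  17
  4   0   0   8   8   8   8  15  15  15  15  15  15  15  15  15  17
  5   0   0   8   8   8   8  15  15  15  15  15  15  15  21  21  21
  6   0   0   8   8   8   8  15  15  15  15  18  18  18  21  25  25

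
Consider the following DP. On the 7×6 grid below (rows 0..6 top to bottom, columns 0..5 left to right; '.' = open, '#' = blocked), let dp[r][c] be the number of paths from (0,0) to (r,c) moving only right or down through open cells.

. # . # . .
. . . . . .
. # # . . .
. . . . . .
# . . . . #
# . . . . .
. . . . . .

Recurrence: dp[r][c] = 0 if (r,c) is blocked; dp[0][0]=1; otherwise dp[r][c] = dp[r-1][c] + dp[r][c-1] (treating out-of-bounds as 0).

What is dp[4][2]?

r\c   0   1   2   3   4   5
  0   1   0   0   0   0   0
  1   1   1   1   1   1   1
  2   1   0   0   1   2   3
  3   1   1   1   2   4   7
  4   0   1   2   4   8   0
  5   0   1   3   7  15  15
  6   0   1   4  11  26  41

2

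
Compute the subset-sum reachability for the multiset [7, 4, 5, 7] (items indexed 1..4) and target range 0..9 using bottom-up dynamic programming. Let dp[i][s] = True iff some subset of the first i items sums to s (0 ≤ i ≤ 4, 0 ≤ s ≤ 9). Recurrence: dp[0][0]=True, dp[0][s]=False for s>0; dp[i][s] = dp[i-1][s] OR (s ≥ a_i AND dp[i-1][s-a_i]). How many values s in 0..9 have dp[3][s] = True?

5

i\s   0   1   2   3   4   5   6   7   8   9
  0   T   F   F   F   F   F   F   F   F   F
  1   T   F   F   F   F   F   F   T   F   F
  2   T   F   F   F   T   F   F   T   F   F
  3   T   F   F   F   T   T   F   T   F   T
  4   T   F   F   F   T   T   F   T   F   T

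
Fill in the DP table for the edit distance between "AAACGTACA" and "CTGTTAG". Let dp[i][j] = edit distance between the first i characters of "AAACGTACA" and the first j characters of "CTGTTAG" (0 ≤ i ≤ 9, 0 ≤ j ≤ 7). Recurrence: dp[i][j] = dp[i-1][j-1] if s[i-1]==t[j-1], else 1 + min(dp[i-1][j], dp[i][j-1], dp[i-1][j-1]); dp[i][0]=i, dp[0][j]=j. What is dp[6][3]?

   ''  C  T  G  T  T  A  G
''  0  1  2  3  4  5  6  7
 A  1  1  2  3  4  5  5  6
 A  2  2  2  3  4  5  5  6
 A  3  3  3  3  4  5  5  6
 C  4  3  4  4  4  5  6  6
 G  5  4  4  4  5  5  6  6
 T  6  5  4  5  4  5  6  7
 A  7  6  5  5  5  5  5  6
 C  8  7  6  6  6  6  6  6
 A  9  8  7  7  7  7  6  7

5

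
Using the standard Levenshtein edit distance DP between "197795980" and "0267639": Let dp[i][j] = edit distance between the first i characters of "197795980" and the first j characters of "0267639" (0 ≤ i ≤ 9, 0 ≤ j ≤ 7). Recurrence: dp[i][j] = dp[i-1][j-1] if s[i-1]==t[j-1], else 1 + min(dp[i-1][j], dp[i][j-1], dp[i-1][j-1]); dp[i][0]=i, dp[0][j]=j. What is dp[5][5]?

4

   ''  0  2  6  7  6  3  9
''  0  1  2  3  4  5  6  7
 1  1  1  2  3  4  5  6  7
 9  2  2  2  3  4  5  6  6
 7  3  3  3  3  3  4  5  6
 7  4  4  4  4  3  4  5  6
 9  5  5  5  5  4  4  5  5
 5  6  6  6  6  5  5  5  6
 9  7  7  7  7  6  6  6  5
 8  8  8  8  8  7  7  7  6
 0  9  8  9  9  8  8  8  7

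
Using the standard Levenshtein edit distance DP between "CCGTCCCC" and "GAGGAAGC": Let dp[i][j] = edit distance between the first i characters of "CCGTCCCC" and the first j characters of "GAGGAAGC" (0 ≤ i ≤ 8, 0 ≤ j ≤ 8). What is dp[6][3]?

   ''  G  A  G  G  A  A  G  C
''  0  1  2  3  4  5  6  7  8
 C  1  1  2  3  4  5  6  7  7
 C  2  2  2  3  4  5  6  7  7
 G  3  2  3  2  3  4  5  6  7
 T  4  3  3  3  3  4  5  6  7
 C  5  4  4  4  4  4  5  6  6
 C  6  5  5  5  5  5  5  6  6
 C  7  6  6  6  6  6  6  6  6
 C  8  7  7  7  7  7  7  7  6

5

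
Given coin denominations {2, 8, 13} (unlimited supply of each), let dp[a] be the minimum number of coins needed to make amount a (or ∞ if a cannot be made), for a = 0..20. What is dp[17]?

 a  0  1  2  3  4  5  6  7  8  9 10 11 12 13 14 15 16 17 18 19 20
dp  0  -  1  -  2  -  3  -  1  -  2  -  3  1  4  2  2  3  3  4  4
(- denotes ∞ / unreachable)

3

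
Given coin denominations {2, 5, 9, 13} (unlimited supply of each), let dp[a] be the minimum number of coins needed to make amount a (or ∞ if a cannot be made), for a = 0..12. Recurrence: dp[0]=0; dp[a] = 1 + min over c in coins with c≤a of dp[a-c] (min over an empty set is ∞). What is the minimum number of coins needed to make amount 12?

 a  0  1  2  3  4  5  6  7  8  9 10 11 12
dp  0  -  1  -  2  1  3  2  4  1  2  2  3
(- denotes ∞ / unreachable)

3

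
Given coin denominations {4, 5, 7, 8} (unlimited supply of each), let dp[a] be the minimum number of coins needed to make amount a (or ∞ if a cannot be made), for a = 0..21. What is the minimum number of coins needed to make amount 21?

3

 a  0  1  2  3  4  5  6  7  8  9 10 11 12 13 14 15 16 17 18 19 20 21
dp  0  -  -  -  1  1  -  1  1  2  2  2  2  2  2  2  2  3  3  3  3  3
(- denotes ∞ / unreachable)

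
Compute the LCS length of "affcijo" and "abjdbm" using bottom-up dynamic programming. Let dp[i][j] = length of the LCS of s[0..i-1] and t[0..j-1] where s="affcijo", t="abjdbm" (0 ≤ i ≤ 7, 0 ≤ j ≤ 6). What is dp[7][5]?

   ''  a  b  j  d  b  m
''  0  0  0  0  0  0  0
 a  0  1  1  1  1  1  1
 f  0  1  1  1  1  1  1
 f  0  1  1  1  1  1  1
 c  0  1  1  1  1  1  1
 i  0  1  1  1  1  1  1
 j  0  1  1  2  2  2  2
 o  0  1  1  2  2  2  2

2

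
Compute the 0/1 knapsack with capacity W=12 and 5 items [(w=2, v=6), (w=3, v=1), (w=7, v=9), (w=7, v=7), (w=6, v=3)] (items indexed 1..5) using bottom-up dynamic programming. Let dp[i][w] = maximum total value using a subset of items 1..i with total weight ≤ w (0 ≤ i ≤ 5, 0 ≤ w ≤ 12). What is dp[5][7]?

9

i\w   0   1   2   3   4   5   6   7   8   9  10  11  12
  0   0   0   0   0   0   0   0   0   0   0   0   0   0
  1   0   0   6   6   6   6   6   6   6   6   6   6   6
  2   0   0   6   6   6   7   7   7   7   7   7   7   7
  3   0   0   6   6   6   7   7   9   9  15  15  15  16
  4   0   0   6   6   6   7   7   9   9  15  15  15  16
  5   0   0   6   6   6   7   7   9   9  15  15  15  16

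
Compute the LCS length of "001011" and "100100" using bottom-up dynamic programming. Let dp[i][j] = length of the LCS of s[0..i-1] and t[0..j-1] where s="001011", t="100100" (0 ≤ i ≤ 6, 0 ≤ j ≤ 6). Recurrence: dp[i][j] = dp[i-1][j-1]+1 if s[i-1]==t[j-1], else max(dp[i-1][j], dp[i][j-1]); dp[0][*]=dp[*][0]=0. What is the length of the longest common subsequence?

   ''  1  0  0  1  0  0
''  0  0  0  0  0  0  0
 0  0  0  1  1  1  1  1
 0  0  0  1  2  2  2  2
 1  0  1  1  2  3  3  3
 0  0  1  2  2  3  4  4
 1  0  1  2  2  3  4  4
 1  0  1  2  2  3  4  4

4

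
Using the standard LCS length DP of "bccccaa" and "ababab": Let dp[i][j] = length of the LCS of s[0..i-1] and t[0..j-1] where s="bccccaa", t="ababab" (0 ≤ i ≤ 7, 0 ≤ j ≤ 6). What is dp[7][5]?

   ''  a  b  a  b  a  b
''  0  0  0  0  0  0  0
 b  0  0  1  1  1  1  1
 c  0  0  1  1  1  1  1
 c  0  0  1  1  1  1  1
 c  0  0  1  1  1  1  1
 c  0  0  1  1  1  1  1
 a  0  1  1  2  2  2  2
 a  0  1  1  2  2  3  3

3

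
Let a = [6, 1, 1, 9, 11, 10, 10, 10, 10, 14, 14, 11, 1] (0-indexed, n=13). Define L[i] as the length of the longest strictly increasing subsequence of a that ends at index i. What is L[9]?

   i    0    1    2    3    4    5    6    7    8    9   10   11   12
a[i]    6    1    1    9   11   10   10   10   10   14   14   11    1
L[i]    1    1    1    2    3    3    3    3    3    4    4    4    1

4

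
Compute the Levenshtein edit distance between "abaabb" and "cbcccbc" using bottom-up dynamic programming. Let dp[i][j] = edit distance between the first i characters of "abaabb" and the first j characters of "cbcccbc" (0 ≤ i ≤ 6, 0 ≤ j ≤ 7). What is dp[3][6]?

5

   ''  c  b  c  c  c  b  c
''  0  1  2  3  4  5  6  7
 a  1  1  2  3  4  5  6  7
 b  2  2  1  2  3  4  5  6
 a  3  3  2  2  3  4  5  6
 a  4  4  3  3  3  4  5  6
 b  5  5  4  4  4  4  4  5
 b  6  6  5  5  5  5  4  5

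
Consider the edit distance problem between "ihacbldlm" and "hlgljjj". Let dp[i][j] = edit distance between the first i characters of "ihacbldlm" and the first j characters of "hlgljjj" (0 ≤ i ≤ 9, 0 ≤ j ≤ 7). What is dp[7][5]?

   ''  h  l  g  l  j  j  j
''  0  1  2  3  4  5  6  7
 i  1  1  2  3  4  5  6  7
 h  2  1  2  3  4  5  6  7
 a  3  2  2  3  4  5  6  7
 c  4  3  3  3  4  5  6  7
 b  5  4  4  4  4  5  6  7
 l  6  5  4  5  4  5  6  7
 d  7  6  5  5  5  5  6  7
 l  8  7  6  6  5  6  6  7
 m  9  8  7  7  6  6  7  7

5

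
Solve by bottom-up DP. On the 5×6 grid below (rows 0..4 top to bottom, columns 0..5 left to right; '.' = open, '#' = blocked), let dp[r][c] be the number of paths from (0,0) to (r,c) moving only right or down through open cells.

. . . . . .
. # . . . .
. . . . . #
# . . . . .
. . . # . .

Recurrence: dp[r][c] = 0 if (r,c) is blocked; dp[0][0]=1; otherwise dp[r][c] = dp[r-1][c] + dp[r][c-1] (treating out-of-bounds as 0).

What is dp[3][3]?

7

r\c   0   1   2   3   4   5
  0   1   1   1   1   1   1
  1   1   0   1   2   3   4
  2   1   1   2   4   7   0
  3   0   1   3   7  14  14
  4   0   1   4   0  14  28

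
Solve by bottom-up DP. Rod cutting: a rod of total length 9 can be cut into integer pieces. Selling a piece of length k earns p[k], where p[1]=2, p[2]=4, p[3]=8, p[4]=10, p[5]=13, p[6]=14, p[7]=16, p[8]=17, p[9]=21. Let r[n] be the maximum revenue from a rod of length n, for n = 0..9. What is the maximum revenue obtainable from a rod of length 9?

24

   n    0    1    2    3    4    5    6    7    8    9
r[n]    0    2    4    8   10   13   16   18   21   24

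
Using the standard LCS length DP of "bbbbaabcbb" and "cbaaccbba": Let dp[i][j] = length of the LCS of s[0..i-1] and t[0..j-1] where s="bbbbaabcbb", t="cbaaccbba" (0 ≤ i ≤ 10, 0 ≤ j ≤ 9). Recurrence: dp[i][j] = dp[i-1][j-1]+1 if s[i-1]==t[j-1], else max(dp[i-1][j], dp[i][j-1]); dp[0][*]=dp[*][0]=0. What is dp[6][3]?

2

   ''  c  b  a  a  c  c  b  b  a
''  0  0  0  0  0  0  0  0  0  0
 b  0  0  1  1  1  1  1  1  1  1
 b  0  0  1  1  1  1  1  2  2  2
 b  0  0  1  1  1  1  1  2  3  3
 b  0  0  1  1  1  1  1  2  3  3
 a  0  0  1  2  2  2  2  2  3  4
 a  0  0  1  2  3  3  3  3  3  4
 b  0  0  1  2  3  3  3  4  4  4
 c  0  1  1  2  3  4  4  4  4  4
 b  0  1  2  2  3  4  4  5  5  5
 b  0  1  2  2  3  4  4  5  6  6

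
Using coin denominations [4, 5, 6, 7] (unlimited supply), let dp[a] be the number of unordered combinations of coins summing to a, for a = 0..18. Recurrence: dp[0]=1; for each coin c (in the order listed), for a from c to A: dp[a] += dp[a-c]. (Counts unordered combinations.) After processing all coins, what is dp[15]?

3

after  coin     0     1     2     3     4     5     6     7     8     9    10    11    12    13    14    15    16    17    18
          4     1     0     0     0     1     0     0     0     1     0     0     0     1     0     0     0     1     0     0
          5     1     0     0     0     1     1     0     0     1     1     1     0     1     1     1     1     1     1     1
          6     1     0     0     0     1     1     1     0     1     1     2     1     2     1     2     2     3     2     3
          7     1     0     0     0     1     1     1     1     1     1     2     2     3     2     3     3     4     4     5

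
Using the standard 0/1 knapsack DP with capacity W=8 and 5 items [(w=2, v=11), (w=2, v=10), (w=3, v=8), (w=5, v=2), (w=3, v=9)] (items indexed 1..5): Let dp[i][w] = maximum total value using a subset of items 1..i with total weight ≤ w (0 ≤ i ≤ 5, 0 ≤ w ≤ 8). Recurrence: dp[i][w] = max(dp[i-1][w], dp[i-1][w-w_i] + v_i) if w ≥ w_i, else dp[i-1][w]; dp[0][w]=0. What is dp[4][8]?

i\w   0   1   2   3   4   5   6   7   8
  0   0   0   0   0   0   0   0   0   0
  1   0   0  11  11  11  11  11  11  11
  2   0   0  11  11  21  21  21  21  21
  3   0   0  11  11  21  21  21  29  29
  4   0   0  11  11  21  21  21  29  29
  5   0   0  11  11  21  21  21  30  30

29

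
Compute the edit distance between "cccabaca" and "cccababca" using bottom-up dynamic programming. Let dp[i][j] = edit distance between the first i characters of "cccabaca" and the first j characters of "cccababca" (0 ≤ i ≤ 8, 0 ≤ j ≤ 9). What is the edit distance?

1

   ''  c  c  c  a  b  a  b  c  a
''  0  1  2  3  4  5  6  7  8  9
 c  1  0  1  2  3  4  5  6  7  8
 c  2  1  0  1  2  3  4  5  6  7
 c  3  2  1  0  1  2  3  4  5  6
 a  4  3  2  1  0  1  2  3  4  5
 b  5  4  3  2  1  0  1  2  3  4
 a  6  5  4  3  2  1  0  1  2  3
 c  7  6  5  4  3  2  1  1  1  2
 a  8  7  6  5  4  3  2  2  2  1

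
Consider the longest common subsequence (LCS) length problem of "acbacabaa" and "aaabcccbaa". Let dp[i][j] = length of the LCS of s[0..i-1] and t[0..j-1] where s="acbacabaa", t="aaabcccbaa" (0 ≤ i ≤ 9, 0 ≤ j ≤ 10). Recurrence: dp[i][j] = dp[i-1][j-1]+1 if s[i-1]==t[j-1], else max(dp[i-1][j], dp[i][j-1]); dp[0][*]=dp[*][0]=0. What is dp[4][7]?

   ''  a  a  a  b  c  c  c  b  a  a
''  0  0  0  0  0  0  0  0  0  0  0
 a  0  1  1  1  1  1  1  1  1  1  1
 c  0  1  1  1  1  2  2  2  2  2  2
 b  0  1  1  1  2  2  2  2  3  3  3
 a  0  1  2  2  2  2  2  2  3  4  4
 c  0  1  2  2  2  3  3  3  3  4  4
 a  0  1  2  3  3  3  3  3  3  4  5
 b  0  1  2  3  4  4  4  4  4  4  5
 a  0  1  2  3  4  4  4  4  4  5  5
 a  0  1  2  3  4  4  4  4  4  5  6

2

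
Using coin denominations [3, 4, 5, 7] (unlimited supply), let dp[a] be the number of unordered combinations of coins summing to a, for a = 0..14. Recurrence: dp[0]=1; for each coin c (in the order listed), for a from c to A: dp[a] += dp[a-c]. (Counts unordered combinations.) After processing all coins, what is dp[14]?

after  coin     0     1     2     3     4     5     6     7     8     9    10    11    12    13    14
          3     1     0     0     1     0     0     1     0     0     1     0     0     1     0     0
          4     1     0     0     1     1     0     1     1     1     1     1     1     2     1     1
          5     1     0     0     1     1     1     1     1     2     2     2     2     3     3     3
          7     1     0     0     1     1     1     1     2     2     2     3     3     4     4     5

5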